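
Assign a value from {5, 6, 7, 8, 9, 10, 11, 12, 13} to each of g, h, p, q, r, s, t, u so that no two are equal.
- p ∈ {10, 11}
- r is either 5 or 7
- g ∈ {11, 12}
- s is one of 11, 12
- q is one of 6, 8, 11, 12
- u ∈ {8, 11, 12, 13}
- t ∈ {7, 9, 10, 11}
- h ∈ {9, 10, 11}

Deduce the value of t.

g and s share exactly the 2 values {11, 12}; by pigeonhole those values go to them, so strike 11, 12 from h, p, q, t, u.
p must be 10 (only option left). So h, t can't be 10.
h must be 9 (only option left). Eliminate 9 elsewhere: t.
So t = 7.

7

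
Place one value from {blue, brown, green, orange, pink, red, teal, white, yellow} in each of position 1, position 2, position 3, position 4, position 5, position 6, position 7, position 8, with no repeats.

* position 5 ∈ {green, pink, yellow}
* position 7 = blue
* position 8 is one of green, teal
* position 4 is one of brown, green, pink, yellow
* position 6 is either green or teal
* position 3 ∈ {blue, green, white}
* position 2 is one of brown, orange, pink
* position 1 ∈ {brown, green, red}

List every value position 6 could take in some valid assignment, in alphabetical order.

green, teal

position 7 must be blue (only option left). Eliminate blue elsewhere: position 3.
position 6 and position 8 share exactly the 2 values {green, teal}; by pigeonhole those values go to them, so strike green, teal from position 1, position 3, position 4, position 5.
That leaves position 3 = white.
No further eliminations apply; position 6 can still be any of green, teal.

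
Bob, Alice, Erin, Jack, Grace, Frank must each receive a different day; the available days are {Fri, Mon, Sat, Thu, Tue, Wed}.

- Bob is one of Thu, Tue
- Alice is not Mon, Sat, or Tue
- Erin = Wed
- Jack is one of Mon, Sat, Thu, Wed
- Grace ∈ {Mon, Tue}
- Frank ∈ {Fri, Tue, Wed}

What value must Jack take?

Erin's domain is down to {Wed}, so Erin = Wed. Remove Wed from Alice, Jack, Frank.
The 5 still-open variables draw from only 5 values {Fri, Mon, Sat, Thu, Tue}, so each is used; only Jack can be Sat, hence Jack = Sat.

Sat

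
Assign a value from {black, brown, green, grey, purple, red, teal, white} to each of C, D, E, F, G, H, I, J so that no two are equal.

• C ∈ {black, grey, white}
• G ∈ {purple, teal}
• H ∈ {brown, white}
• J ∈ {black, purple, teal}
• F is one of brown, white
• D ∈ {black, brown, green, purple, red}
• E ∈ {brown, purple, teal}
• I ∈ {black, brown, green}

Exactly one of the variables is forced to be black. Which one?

The 8 variables draw from only 8 values {black, brown, green, grey, purple, red, teal, white}, so each is used; only C can be grey, hence C = grey.
The 7 still-open variables draw from only 7 values {black, brown, green, purple, red, teal, white}, so each is used; only D can be red, hence D = red.
The 6 still-open variables together cover exactly {black, brown, green, purple, teal, white} — 6 values for 6 variables — and green appears only in I's list, so I = green.
The 5 still-open variables together cover exactly {black, brown, purple, teal, white} — 5 values for 5 variables — and black appears only in J's list, so J = black.

J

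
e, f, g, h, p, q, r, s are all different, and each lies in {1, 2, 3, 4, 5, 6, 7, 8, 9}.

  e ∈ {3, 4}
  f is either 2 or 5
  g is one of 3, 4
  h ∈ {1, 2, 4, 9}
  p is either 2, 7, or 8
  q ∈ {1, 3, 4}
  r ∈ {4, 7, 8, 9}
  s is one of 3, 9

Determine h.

2

The 8 variables draw from only 8 values {1, 2, 3, 4, 5, 7, 8, 9}, so each is used; only f can be 5, hence f = 5.
The 2 variables e and g are confined to {3, 4}, which locks those values in; drop them from h, q, r, s.
That leaves q = 1. Strike 1 from h.
s must be 9 (only option left). So h, r can't be 9.
So h = 2.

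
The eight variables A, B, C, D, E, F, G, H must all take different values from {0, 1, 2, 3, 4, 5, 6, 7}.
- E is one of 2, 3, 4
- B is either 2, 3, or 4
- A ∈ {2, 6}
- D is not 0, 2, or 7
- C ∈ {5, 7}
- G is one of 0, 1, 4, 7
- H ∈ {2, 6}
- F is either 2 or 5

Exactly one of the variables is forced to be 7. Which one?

C

Among the 8 variables, 0 fits only G (and all 8 values in {0, 1, 2, 3, 4, 5, 6, 7} must be used), so G = 0.
Among the 7 still-open variables, 1 fits only D (and all 7 values in {1, 2, 3, 4, 5, 6, 7} must be used), so D = 1.
The 6 still-open variables together cover exactly {2, 3, 4, 5, 6, 7} — 6 values for 6 variables — and 7 appears only in C's list, so C = 7.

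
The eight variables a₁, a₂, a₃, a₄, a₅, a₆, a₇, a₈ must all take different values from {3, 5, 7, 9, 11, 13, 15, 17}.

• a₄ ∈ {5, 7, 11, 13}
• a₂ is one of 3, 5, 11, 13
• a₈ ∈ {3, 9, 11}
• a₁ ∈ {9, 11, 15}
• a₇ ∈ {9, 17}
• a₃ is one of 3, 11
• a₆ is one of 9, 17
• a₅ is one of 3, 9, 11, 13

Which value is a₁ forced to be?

15

The 8 variables draw from only 8 values {3, 5, 7, 9, 11, 13, 15, 17}, so each is used; only a₄ can be 7, hence a₄ = 7.
The 7 still-open variables together cover exactly {3, 5, 9, 11, 13, 15, 17} — 7 values for 7 variables — and 5 appears only in a₂'s list, so a₂ = 5.
The 6 still-open variables draw from only 6 values {3, 9, 11, 13, 15, 17}, so each is used; only a₅ can be 13, hence a₅ = 13.
The 5 still-open variables together cover exactly {3, 9, 11, 15, 17} — 5 values for 5 variables — and 15 appears only in a₁'s list, so a₁ = 15.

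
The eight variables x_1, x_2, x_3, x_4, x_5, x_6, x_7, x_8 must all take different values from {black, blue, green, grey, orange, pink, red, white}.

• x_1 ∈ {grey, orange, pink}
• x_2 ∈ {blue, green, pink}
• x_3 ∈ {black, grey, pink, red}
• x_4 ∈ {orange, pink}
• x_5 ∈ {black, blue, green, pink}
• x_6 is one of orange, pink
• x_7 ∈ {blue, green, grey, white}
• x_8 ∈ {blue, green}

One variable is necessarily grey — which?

The 8 variables draw from only 8 values {black, blue, green, grey, orange, pink, red, white}, so each is used; only x_3 can be red, hence x_3 = red.
Among the 7 still-open variables, black fits only x_5 (and all 7 values in {black, blue, green, grey, orange, pink, white} must be used), so x_5 = black.
Among the 6 still-open variables, white fits only x_7 (and all 6 values in {blue, green, grey, orange, pink, white} must be used), so x_7 = white.
The 5 still-open variables together cover exactly {blue, green, grey, orange, pink} — 5 values for 5 variables — and grey appears only in x_1's list, so x_1 = grey.

x_1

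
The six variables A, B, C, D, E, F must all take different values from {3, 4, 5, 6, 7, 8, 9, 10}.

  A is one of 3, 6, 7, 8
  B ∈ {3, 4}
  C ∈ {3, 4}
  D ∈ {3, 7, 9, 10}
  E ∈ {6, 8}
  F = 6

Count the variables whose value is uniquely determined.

3

F has just one choice, so F = 6. So A, E can't be 6.
E must be 8 (only option left). Remove 8 from A.
The 2 variables B and C are confined to {3, 4}, which locks those values in; drop them from A, D.
That leaves A = 7. Eliminate 7 elsewhere: D.
Determined: A=7, E=8, F=6. The other variables each still have more than one consistent value. That makes 3.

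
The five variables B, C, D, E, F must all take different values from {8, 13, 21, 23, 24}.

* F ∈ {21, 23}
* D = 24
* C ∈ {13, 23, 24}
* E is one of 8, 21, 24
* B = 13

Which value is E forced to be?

B's domain is down to {13}, so B = 13. Remove 13 from C.
That leaves D = 24. Eliminate 24 elsewhere: C, E.
C's domain is down to {23}, so C = 23. Eliminate 23 elsewhere: F.
F's domain is down to {21}, so F = 21. So E can't be 21.
So E = 8.

8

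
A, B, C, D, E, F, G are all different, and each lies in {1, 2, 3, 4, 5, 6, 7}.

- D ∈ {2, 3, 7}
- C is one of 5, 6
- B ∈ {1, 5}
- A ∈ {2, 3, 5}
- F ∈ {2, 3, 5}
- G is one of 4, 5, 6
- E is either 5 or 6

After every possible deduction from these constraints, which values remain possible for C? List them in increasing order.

5, 6

The 7 variables together cover exactly {1, 2, 3, 4, 5, 6, 7} — 7 values for 7 variables — and 1 appears only in B's list, so B = 1.
Among the 6 still-open variables, 4 fits only G (and all 6 values in {2, 3, 4, 5, 6, 7} must be used), so G = 4.
Among the 5 still-open variables, 7 fits only D (and all 5 values in {2, 3, 5, 6, 7} must be used), so D = 7.
C and E between them cover only {5, 6} — a naked pair. Remove those values from A, F.
No further eliminations apply; C can still be any of 5, 6.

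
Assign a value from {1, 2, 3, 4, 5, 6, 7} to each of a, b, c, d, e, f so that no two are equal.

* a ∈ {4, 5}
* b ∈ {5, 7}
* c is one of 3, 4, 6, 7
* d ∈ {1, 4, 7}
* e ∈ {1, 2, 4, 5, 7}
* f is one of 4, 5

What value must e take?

The 2 variables a and f are confined to {4, 5}, which locks those values in; drop them from b, c, d, e.
b has just one choice, so b = 7. Remove 7 from c, d, e.
d has just one choice, so d = 1. Strike 1 from e.
So e = 2.

2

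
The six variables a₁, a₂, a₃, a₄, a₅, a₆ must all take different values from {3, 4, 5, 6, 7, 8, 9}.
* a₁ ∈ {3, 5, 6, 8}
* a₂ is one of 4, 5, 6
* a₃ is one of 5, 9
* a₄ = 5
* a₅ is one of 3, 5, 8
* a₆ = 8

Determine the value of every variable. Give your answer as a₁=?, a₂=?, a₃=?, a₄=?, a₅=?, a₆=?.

a₄ must be 5 (only option left). Eliminate 5 elsewhere: a₁, a₂, a₃, a₅.
a₆'s domain is down to {8}, so a₆ = 8. Eliminate 8 elsewhere: a₁, a₅.
a₃'s domain is down to {9}, so a₃ = 9.
That leaves a₅ = 3. Eliminate 3 elsewhere: a₁.
a₁'s domain is down to {6}, so a₁ = 6. Strike 6 from a₂.
a₂ must be 4 (only option left).

a₁=6, a₂=4, a₃=9, a₄=5, a₅=3, a₆=8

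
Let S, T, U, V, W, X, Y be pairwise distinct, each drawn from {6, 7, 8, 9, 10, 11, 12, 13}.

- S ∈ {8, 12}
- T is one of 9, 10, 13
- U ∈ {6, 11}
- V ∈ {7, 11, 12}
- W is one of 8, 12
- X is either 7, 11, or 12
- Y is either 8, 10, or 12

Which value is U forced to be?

6

S and W between them cover only {8, 12} — a naked pair. Remove those values from V, X, Y.
Y must be 10 (only option left). Eliminate 10 elsewhere: T.
The 2 variables V and X are confined to {7, 11}, which locks those values in; drop them from U.
So U = 6.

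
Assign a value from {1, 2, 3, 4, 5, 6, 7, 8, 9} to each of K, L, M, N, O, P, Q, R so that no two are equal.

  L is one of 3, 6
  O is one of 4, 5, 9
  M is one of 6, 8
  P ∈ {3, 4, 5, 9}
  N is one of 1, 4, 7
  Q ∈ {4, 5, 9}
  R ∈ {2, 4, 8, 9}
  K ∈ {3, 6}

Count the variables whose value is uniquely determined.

K and L share exactly the 2 values {3, 6}; by pigeonhole those values go to them, so strike 3, 6 from M, P.
M must be 8 (only option left). Strike 8 from R.
The 3 variables O, P, Q are confined to {4, 5, 9}, which locks those values in; drop them from N, R.
R must be 2 (only option left).
Determined: M=8, R=2. The other variables each still have more than one consistent value. That makes 2.

2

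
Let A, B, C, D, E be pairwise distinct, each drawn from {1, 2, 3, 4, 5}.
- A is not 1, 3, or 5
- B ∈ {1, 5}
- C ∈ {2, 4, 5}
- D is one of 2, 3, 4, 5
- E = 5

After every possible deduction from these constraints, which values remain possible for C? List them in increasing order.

2, 4

E's domain is down to {5}, so E = 5. Eliminate 5 elsewhere: B, C, D.
B's domain is down to {1}, so B = 1.
The 3 still-open variables together cover exactly {2, 3, 4} — 3 values for 3 variables — and 3 appears only in D's list, so D = 3.
No further eliminations apply; C can still be any of 2, 4.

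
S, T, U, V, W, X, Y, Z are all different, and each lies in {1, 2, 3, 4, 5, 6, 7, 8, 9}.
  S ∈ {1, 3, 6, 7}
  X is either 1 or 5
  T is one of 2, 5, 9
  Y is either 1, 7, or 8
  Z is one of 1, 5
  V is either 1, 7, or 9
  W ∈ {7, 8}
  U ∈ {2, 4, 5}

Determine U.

The 2 variables X and Z are confined to {1, 5}, which locks those values in; drop them from S, T, U, V, Y.
W and Y share exactly the 2 values {7, 8}; by pigeonhole those values go to them, so strike 7, 8 from S, V.
V must be 9 (only option left). Eliminate 9 elsewhere: T.
T's domain is down to {2}, so T = 2. Remove 2 from U.
So U = 4.

4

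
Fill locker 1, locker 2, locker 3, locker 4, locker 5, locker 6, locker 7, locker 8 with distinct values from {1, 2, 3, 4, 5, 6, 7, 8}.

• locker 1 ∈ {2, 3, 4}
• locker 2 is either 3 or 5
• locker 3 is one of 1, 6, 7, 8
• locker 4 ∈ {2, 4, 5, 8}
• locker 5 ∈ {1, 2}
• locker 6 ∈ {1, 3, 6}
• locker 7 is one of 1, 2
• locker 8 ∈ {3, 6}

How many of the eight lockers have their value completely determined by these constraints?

The 8 variables together cover exactly {1, 2, 3, 4, 5, 6, 7, 8} — 8 values for 8 variables — and 7 appears only in locker 3's list, so locker 3 = 7.
The 7 still-open variables draw from only 7 values {1, 2, 3, 4, 5, 6, 8}, so each is used; only locker 4 can be 8, hence locker 4 = 8.
The 6 still-open variables draw from only 6 values {1, 2, 3, 4, 5, 6}, so each is used; only locker 1 can be 4, hence locker 1 = 4.
The 5 still-open variables draw from only 5 values {1, 2, 3, 5, 6}, so each is used; only locker 2 can be 5, hence locker 2 = 5.
The 2 variables locker 5 and locker 7 are confined to {1, 2}, which locks those values in; drop them from locker 6.
Determined: locker 1=4, locker 2=5, locker 3=7, locker 4=8. The other lockers each still have more than one consistent value. That makes 4.

4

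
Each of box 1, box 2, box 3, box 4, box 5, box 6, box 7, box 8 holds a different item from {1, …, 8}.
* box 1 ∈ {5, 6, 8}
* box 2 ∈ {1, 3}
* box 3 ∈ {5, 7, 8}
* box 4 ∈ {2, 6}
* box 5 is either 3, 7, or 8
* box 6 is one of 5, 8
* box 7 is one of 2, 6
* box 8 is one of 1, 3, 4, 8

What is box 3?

The 8 variables together cover exactly {1, 2, 3, 4, 5, 6, 7, 8} — 8 values for 8 variables — and 4 appears only in box 8's list, so box 8 = 4.
The 7 still-open variables together cover exactly {1, 2, 3, 5, 6, 7, 8} — 7 values for 7 variables — and 1 appears only in box 2's list, so box 2 = 1.
The 6 still-open variables together cover exactly {2, 3, 5, 6, 7, 8} — 6 values for 6 variables — and 3 appears only in box 5's list, so box 5 = 3.
The 5 still-open variables draw from only 5 values {2, 5, 6, 7, 8}, so each is used; only box 3 can be 7, hence box 3 = 7.

7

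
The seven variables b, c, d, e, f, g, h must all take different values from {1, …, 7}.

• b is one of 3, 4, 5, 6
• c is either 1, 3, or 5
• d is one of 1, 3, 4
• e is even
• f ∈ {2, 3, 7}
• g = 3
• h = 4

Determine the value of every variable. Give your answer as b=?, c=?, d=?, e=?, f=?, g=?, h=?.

g has just one choice, so g = 3. Strike 3 from b, c, d, f.
That leaves h = 4. Remove 4 from b, d, e.
d must be 1 (only option left). Remove 1 from c.
c's domain is down to {5}, so c = 5. Strike 5 from b.
b has just one choice, so b = 6. Remove 6 from e.
e's domain is down to {2}, so e = 2. Eliminate 2 elsewhere: f.
f has just one choice, so f = 7.

b=6, c=5, d=1, e=2, f=7, g=3, h=4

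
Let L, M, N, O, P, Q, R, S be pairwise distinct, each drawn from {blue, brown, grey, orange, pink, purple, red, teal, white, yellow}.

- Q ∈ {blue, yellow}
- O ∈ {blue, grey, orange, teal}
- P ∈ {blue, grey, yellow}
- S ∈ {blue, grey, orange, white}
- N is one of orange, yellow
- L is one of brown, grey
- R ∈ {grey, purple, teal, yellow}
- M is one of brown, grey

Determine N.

orange

Among the 8 variables, purple fits only R (and all 8 values in {blue, brown, grey, orange, purple, teal, white, yellow} must be used), so R = purple.
The 7 still-open variables draw from only 7 values {blue, brown, grey, orange, teal, white, yellow}, so each is used; only O can be teal, hence O = teal.
The 6 still-open variables together cover exactly {blue, brown, grey, orange, white, yellow} — 6 values for 6 variables — and white appears only in S's list, so S = white.
Among the 5 still-open variables, orange fits only N (and all 5 values in {blue, brown, grey, orange, yellow} must be used), so N = orange.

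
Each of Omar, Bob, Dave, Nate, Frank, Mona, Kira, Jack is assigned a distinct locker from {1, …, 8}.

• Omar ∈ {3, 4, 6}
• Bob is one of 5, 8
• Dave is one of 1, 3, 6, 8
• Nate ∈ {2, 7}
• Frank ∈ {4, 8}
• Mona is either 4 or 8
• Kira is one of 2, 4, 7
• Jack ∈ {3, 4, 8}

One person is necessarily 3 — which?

Among the 8 variables, 1 fits only Dave (and all 8 values in {1, 2, 3, 4, 5, 6, 7, 8} must be used), so Dave = 1.
Among the 7 still-open variables, 5 fits only Bob (and all 7 values in {2, 3, 4, 5, 6, 7, 8} must be used), so Bob = 5.
The 6 still-open variables together cover exactly {2, 3, 4, 6, 7, 8} — 6 values for 6 variables — and 6 appears only in Omar's list, so Omar = 6.
Among the 5 still-open variables, 3 fits only Jack (and all 5 values in {2, 3, 4, 7, 8} must be used), so Jack = 3.

Jack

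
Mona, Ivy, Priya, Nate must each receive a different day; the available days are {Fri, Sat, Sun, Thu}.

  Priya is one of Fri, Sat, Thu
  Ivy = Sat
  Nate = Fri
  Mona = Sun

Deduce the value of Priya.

Mona must be Sun (only option left).
Ivy must be Sat (only option left). Eliminate Sat elsewhere: Priya.
Nate must be Fri (only option left). Strike Fri from Priya.
So Priya = Thu.

Thu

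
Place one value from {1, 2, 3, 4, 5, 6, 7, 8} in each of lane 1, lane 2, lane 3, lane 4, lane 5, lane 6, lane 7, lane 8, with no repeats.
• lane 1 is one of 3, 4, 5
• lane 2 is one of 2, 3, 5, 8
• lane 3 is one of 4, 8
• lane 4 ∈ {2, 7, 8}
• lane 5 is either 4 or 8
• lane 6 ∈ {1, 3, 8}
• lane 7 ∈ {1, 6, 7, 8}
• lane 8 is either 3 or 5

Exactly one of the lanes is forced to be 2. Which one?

lane 2

The 8 variables together cover exactly {1, 2, 3, 4, 5, 6, 7, 8} — 8 values for 8 variables — and 6 appears only in lane 7's list, so lane 7 = 6.
The 7 still-open variables draw from only 7 values {1, 2, 3, 4, 5, 7, 8}, so each is used; only lane 6 can be 1, hence lane 6 = 1.
Among the 6 still-open variables, 7 fits only lane 4 (and all 6 values in {2, 3, 4, 5, 7, 8} must be used), so lane 4 = 7.
The 5 still-open variables together cover exactly {2, 3, 4, 5, 8} — 5 values for 5 variables — and 2 appears only in lane 2's list, so lane 2 = 2.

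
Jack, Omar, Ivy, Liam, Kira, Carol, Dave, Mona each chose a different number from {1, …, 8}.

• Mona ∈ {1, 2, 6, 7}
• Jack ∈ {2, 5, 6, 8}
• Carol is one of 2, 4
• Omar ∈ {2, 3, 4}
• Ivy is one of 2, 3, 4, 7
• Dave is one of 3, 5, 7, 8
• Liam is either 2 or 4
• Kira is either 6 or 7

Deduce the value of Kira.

6

Among the 8 variables, 1 fits only Mona (and all 8 values in {1, 2, 3, 4, 5, 6, 7, 8} must be used), so Mona = 1.
The 2 variables Liam and Carol are confined to {2, 4}, which locks those values in; drop them from Jack, Omar, Ivy.
That leaves Omar = 3. Remove 3 from Ivy, Dave.
Ivy has just one choice, so Ivy = 7. So Kira, Dave can't be 7.
So Kira = 6.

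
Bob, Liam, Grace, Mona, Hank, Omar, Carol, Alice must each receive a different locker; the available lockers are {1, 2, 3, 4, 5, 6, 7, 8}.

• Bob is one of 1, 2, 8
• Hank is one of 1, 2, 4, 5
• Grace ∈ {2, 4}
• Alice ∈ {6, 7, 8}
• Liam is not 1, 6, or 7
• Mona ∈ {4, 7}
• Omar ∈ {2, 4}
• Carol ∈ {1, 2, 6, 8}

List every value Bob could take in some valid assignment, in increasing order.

1, 8

Among the 8 variables, 3 fits only Liam (and all 8 values in {1, 2, 3, 4, 5, 6, 7, 8} must be used), so Liam = 3.
The 7 still-open variables together cover exactly {1, 2, 4, 5, 6, 7, 8} — 7 values for 7 variables — and 5 appears only in Hank's list, so Hank = 5.
Grace and Omar share exactly the 2 values {2, 4}; by pigeonhole those values go to them, so strike 2, 4 from Bob, Mona, Carol.
That leaves Mona = 7. Remove 7 from Alice.
No further eliminations apply; Bob can still be any of 1, 8.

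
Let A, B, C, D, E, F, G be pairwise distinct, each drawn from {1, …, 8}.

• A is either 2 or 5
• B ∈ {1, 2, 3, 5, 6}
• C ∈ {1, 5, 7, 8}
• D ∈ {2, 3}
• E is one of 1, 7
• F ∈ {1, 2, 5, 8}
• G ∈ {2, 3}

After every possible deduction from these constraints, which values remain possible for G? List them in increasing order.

Among the 7 variables, 6 fits only B (and all 7 values in {1, 2, 3, 5, 6, 7, 8} must be used), so B = 6.
D and G between them cover only {2, 3} — a naked pair. Remove those values from A, F.
A must be 5 (only option left). Strike 5 from C, F.
No further eliminations apply; G can still be any of 2, 3.

2, 3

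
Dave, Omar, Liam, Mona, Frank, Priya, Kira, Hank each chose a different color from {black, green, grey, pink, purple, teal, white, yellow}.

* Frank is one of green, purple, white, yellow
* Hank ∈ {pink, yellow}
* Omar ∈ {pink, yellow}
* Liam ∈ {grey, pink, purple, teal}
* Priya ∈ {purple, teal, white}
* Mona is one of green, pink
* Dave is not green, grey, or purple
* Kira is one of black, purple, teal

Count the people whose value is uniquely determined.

2

Among the 8 variables, grey fits only Liam (and all 8 values in {black, green, grey, pink, purple, teal, white, yellow} must be used), so Liam = grey.
Omar and Hank share exactly the 2 values {pink, yellow}; by pigeonhole those values go to them, so strike pink, yellow from Dave, Mona, Frank.
Mona's domain is down to {green}, so Mona = green. Eliminate green elsewhere: Frank.
Determined: Liam=grey, Mona=green. The other people each still have more than one consistent value. That makes 2.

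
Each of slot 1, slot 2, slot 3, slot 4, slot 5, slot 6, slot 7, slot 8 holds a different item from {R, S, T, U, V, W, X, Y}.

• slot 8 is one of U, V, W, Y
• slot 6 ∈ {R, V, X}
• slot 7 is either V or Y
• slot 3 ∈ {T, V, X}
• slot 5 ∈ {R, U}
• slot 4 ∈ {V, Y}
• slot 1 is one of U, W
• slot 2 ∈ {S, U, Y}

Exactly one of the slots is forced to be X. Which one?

slot 6

The 8 variables together cover exactly {R, S, T, U, V, W, X, Y} — 8 values for 8 variables — and S appears only in slot 2's list, so slot 2 = S.
Among the 7 still-open variables, T fits only slot 3 (and all 7 values in {R, T, U, V, W, X, Y} must be used), so slot 3 = T.
The 6 still-open variables together cover exactly {R, U, V, W, X, Y} — 6 values for 6 variables — and X appears only in slot 6's list, so slot 6 = X.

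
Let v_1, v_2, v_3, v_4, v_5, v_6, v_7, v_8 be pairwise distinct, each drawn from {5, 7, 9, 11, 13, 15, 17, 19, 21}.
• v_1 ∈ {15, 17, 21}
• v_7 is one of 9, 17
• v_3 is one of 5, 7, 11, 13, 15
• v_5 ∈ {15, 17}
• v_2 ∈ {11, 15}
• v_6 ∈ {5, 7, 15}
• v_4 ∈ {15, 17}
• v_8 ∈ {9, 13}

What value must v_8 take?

The 8 variables draw from only 8 values {5, 7, 9, 11, 13, 15, 17, 21}, so each is used; only v_1 can be 21, hence v_1 = 21.
v_4 and v_5 between them cover only {15, 17} — a naked pair. Remove those values from v_2, v_3, v_6, v_7.
That leaves v_2 = 11. Eliminate 11 elsewhere: v_3.
v_7 must be 9 (only option left). Remove 9 from v_8.
So v_8 = 13.

13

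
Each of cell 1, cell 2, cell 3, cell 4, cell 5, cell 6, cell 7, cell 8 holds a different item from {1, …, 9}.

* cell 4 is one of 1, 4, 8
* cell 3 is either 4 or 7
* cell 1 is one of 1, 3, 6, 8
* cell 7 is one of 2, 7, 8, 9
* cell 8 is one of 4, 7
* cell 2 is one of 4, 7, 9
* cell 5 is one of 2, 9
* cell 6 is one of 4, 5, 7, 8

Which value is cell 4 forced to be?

1

The 2 variables cell 3 and cell 8 are confined to {4, 7}, which locks those values in; drop them from cell 2, cell 4, cell 6, cell 7.
cell 2's domain is down to {9}, so cell 2 = 9. Remove 9 from cell 5, cell 7.
cell 5 must be 2 (only option left). Strike 2 from cell 7.
That leaves cell 7 = 8. Eliminate 8 elsewhere: cell 1, cell 4, cell 6.
So cell 4 = 1.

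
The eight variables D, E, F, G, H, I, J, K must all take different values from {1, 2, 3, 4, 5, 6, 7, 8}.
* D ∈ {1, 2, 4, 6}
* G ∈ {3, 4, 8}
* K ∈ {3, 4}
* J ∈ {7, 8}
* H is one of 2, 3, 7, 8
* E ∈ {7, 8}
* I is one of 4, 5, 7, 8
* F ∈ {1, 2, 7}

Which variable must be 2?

The 8 variables together cover exactly {1, 2, 3, 4, 5, 6, 7, 8} — 8 values for 8 variables — and 5 appears only in I's list, so I = 5.
The 7 still-open variables together cover exactly {1, 2, 3, 4, 6, 7, 8} — 7 values for 7 variables — and 6 appears only in D's list, so D = 6.
Among the 6 still-open variables, 1 fits only F (and all 6 values in {1, 2, 3, 4, 7, 8} must be used), so F = 1.
The 5 still-open variables together cover exactly {2, 3, 4, 7, 8} — 5 values for 5 variables — and 2 appears only in H's list, so H = 2.

H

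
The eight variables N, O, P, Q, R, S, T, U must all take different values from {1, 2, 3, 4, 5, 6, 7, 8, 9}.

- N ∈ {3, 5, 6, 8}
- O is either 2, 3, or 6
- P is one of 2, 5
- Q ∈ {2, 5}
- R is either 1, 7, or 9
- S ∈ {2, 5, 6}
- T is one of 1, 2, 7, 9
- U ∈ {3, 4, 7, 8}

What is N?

8

P and Q share exactly the 2 values {2, 5}; by pigeonhole those values go to them, so strike 2, 5 from N, O, S, T.
S's domain is down to {6}, so S = 6. Remove 6 from N, O.
That leaves O = 3. Eliminate 3 elsewhere: N, U.
So N = 8.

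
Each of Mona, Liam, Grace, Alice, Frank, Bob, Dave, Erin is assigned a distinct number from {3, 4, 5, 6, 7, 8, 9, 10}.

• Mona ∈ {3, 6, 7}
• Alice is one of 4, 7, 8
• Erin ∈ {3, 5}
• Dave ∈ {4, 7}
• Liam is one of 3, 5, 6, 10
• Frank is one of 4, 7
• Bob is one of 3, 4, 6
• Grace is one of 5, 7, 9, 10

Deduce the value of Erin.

5

The 8 variables draw from only 8 values {3, 4, 5, 6, 7, 8, 9, 10}, so each is used; only Alice can be 8, hence Alice = 8.
Among the 7 still-open variables, 9 fits only Grace (and all 7 values in {3, 4, 5, 6, 7, 9, 10} must be used), so Grace = 9.
The 6 still-open variables draw from only 6 values {3, 4, 5, 6, 7, 10}, so each is used; only Liam can be 10, hence Liam = 10.
The 5 still-open variables together cover exactly {3, 4, 5, 6, 7} — 5 values for 5 variables — and 5 appears only in Erin's list, so Erin = 5.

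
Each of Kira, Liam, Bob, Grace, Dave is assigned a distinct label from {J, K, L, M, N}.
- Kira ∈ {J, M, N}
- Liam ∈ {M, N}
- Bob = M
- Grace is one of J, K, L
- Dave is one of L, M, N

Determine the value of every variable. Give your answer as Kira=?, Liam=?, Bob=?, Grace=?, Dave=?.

Bob's domain is down to {M}, so Bob = M. Eliminate M elsewhere: Kira, Liam, Dave.
That leaves Liam = N. Strike N from Kira, Dave.
Dave must be L (only option left). Strike L from Grace.
Kira's domain is down to {J}, so Kira = J. Remove J from Grace.
Grace has just one choice, so Grace = K.

Kira=J, Liam=N, Bob=M, Grace=K, Dave=L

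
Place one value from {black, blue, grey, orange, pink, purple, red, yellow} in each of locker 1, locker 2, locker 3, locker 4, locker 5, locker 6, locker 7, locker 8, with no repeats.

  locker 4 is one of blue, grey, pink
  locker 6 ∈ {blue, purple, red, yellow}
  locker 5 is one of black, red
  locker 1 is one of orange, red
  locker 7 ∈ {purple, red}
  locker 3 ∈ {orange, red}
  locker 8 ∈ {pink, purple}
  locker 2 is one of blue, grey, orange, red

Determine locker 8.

The 8 variables draw from only 8 values {black, blue, grey, orange, pink, purple, red, yellow}, so each is used; only locker 5 can be black, hence locker 5 = black.
Among the 7 still-open variables, yellow fits only locker 6 (and all 7 values in {blue, grey, orange, pink, purple, red, yellow} must be used), so locker 6 = yellow.
The 2 variables locker 1 and locker 3 are confined to {orange, red}, which locks those values in; drop them from locker 2, locker 7.
locker 7 has just one choice, so locker 7 = purple. Eliminate purple elsewhere: locker 8.
So locker 8 = pink.

pink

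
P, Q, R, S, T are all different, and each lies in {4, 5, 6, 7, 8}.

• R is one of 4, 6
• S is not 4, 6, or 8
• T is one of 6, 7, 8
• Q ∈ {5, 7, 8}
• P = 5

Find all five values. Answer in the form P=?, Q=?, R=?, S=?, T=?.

P=5, Q=8, R=4, S=7, T=6

P's domain is down to {5}, so P = 5. Eliminate 5 elsewhere: Q, S.
S has just one choice, so S = 7. Eliminate 7 elsewhere: Q, T.
Q has just one choice, so Q = 8. Remove 8 from T.
That leaves T = 6. Remove 6 from R.
R must be 4 (only option left).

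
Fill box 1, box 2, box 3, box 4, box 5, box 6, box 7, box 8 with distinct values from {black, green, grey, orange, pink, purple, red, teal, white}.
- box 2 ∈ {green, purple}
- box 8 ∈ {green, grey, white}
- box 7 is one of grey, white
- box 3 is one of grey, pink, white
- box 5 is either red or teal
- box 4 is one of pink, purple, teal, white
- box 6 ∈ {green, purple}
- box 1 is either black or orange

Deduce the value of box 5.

red

box 2 and box 6 share exactly the 2 values {green, purple}; by pigeonhole those values go to them, so strike green, purple from box 4, box 8.
The 2 variables box 7 and box 8 are confined to {grey, white}, which locks those values in; drop them from box 3, box 4.
box 3 has just one choice, so box 3 = pink. Remove pink from box 4.
That leaves box 4 = teal. Remove teal from box 5.
So box 5 = red.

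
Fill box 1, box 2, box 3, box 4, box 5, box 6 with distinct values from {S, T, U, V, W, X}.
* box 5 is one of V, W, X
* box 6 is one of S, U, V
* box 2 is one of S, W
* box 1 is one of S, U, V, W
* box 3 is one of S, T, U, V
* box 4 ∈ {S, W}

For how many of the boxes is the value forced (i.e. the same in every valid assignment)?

The 6 variables together cover exactly {S, T, U, V, W, X} — 6 values for 6 variables — and T appears only in box 3's list, so box 3 = T.
Among the 5 still-open variables, X fits only box 5 (and all 5 values in {S, U, V, W, X} must be used), so box 5 = X.
The 2 variables box 2 and box 4 are confined to {S, W}, which locks those values in; drop them from box 1, box 6.
Determined: box 3=T, box 5=X. The other boxes each still have more than one consistent value. That makes 2.

2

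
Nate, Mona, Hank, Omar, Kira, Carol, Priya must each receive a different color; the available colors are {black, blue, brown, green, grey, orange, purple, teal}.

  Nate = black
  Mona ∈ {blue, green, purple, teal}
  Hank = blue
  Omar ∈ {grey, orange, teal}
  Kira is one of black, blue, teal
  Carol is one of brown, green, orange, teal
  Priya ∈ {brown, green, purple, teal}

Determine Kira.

Nate must be black (only option left). Eliminate black elsewhere: Kira.
Hank must be blue (only option left). Strike blue from Mona, Kira.
So Kira = teal.

teal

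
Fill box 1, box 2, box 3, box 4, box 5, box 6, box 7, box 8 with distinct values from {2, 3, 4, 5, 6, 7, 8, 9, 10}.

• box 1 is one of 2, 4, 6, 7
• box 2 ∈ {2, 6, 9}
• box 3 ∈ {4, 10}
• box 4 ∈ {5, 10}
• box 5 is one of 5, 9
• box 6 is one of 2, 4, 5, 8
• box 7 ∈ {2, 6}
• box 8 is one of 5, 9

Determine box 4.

10

The 8 variables draw from only 8 values {2, 4, 5, 6, 7, 8, 9, 10}, so each is used; only box 1 can be 7, hence box 1 = 7.
The 7 still-open variables draw from only 7 values {2, 4, 5, 6, 8, 9, 10}, so each is used; only box 6 can be 8, hence box 6 = 8.
Among the 6 still-open variables, 4 fits only box 3 (and all 6 values in {2, 4, 5, 6, 9, 10} must be used), so box 3 = 4.
The 5 still-open variables draw from only 5 values {2, 5, 6, 9, 10}, so each is used; only box 4 can be 10, hence box 4 = 10.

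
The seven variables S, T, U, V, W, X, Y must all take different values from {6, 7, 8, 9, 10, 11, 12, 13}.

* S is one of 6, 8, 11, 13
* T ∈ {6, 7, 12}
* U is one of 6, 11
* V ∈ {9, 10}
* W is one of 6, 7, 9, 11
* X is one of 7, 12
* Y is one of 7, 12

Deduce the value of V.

X and Y share exactly the 2 values {7, 12}; by pigeonhole those values go to them, so strike 7, 12 from T, W.
T has just one choice, so T = 6. Eliminate 6 elsewhere: S, U, W.
U's domain is down to {11}, so U = 11. Strike 11 from S, W.
W has just one choice, so W = 9. Strike 9 from V.
So V = 10.

10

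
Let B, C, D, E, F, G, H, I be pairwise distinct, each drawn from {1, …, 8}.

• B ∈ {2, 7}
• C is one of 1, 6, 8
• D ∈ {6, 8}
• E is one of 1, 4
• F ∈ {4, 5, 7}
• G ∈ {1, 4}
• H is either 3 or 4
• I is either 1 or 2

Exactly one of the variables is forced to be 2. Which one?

I

The 8 variables together cover exactly {1, 2, 3, 4, 5, 6, 7, 8} — 8 values for 8 variables — and 3 appears only in H's list, so H = 3.
The 7 still-open variables draw from only 7 values {1, 2, 4, 5, 6, 7, 8}, so each is used; only F can be 5, hence F = 5.
Among the 6 still-open variables, 7 fits only B (and all 6 values in {1, 2, 4, 6, 7, 8} must be used), so B = 7.
The 5 still-open variables draw from only 5 values {1, 2, 4, 6, 8}, so each is used; only I can be 2, hence I = 2.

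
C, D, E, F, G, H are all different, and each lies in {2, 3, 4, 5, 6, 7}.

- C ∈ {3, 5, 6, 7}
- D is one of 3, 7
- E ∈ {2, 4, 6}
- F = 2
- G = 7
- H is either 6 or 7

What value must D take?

3

F has just one choice, so F = 2. So E can't be 2.
G's domain is down to {7}, so G = 7. Eliminate 7 elsewhere: C, D, H.
So D = 3.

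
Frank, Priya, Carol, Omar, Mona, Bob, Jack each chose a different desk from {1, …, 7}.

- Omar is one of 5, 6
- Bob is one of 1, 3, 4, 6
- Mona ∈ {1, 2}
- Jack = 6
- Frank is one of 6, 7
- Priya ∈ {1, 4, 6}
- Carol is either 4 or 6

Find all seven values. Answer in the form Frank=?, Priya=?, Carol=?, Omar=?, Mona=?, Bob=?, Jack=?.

Jack has just one choice, so Jack = 6. So Frank, Priya, Carol, Omar, Bob can't be 6.
That leaves Frank = 7.
Carol's domain is down to {4}, so Carol = 4. Eliminate 4 elsewhere: Priya, Bob.
Omar must be 5 (only option left).
Priya has just one choice, so Priya = 1. Remove 1 from Mona, Bob.
Mona's domain is down to {2}, so Mona = 2.
Bob must be 3 (only option left).

Frank=7, Priya=1, Carol=4, Omar=5, Mona=2, Bob=3, Jack=6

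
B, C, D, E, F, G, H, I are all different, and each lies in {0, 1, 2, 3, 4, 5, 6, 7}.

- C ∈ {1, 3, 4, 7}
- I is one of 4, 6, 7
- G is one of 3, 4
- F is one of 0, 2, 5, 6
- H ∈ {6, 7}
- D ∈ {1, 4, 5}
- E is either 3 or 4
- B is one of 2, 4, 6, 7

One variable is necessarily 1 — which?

The 8 variables draw from only 8 values {0, 1, 2, 3, 4, 5, 6, 7}, so each is used; only F can be 0, hence F = 0.
The 7 still-open variables draw from only 7 values {1, 2, 3, 4, 5, 6, 7}, so each is used; only B can be 2, hence B = 2.
The 6 still-open variables together cover exactly {1, 3, 4, 5, 6, 7} — 6 values for 6 variables — and 5 appears only in D's list, so D = 5.
The 5 still-open variables draw from only 5 values {1, 3, 4, 6, 7}, so each is used; only C can be 1, hence C = 1.

C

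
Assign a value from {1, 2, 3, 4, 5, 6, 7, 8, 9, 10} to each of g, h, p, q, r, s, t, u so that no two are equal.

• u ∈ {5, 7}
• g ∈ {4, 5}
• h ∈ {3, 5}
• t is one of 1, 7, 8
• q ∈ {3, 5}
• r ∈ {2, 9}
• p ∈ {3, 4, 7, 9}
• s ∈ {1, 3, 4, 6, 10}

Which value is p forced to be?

9

h and q share exactly the 2 values {3, 5}; by pigeonhole those values go to them, so strike 3, 5 from g, p, s, u.
That leaves g = 4. Strike 4 from p, s.
u has just one choice, so u = 7. Eliminate 7 elsewhere: p, t.
So p = 9.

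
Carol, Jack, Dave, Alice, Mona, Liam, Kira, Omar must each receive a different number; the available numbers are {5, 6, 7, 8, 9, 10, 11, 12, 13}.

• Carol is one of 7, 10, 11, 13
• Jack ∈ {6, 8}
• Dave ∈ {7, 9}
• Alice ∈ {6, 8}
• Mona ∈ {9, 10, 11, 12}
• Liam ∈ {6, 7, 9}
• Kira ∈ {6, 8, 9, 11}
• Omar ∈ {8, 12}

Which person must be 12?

The 8 variables together cover exactly {6, 7, 8, 9, 10, 11, 12, 13} — 8 values for 8 variables — and 13 appears only in Carol's list, so Carol = 13.
The 7 still-open variables draw from only 7 values {6, 7, 8, 9, 10, 11, 12}, so each is used; only Mona can be 10, hence Mona = 10.
Among the 6 still-open variables, 11 fits only Kira (and all 6 values in {6, 7, 8, 9, 11, 12} must be used), so Kira = 11.
Among the 5 still-open variables, 12 fits only Omar (and all 5 values in {6, 7, 8, 9, 12} must be used), so Omar = 12.

Omar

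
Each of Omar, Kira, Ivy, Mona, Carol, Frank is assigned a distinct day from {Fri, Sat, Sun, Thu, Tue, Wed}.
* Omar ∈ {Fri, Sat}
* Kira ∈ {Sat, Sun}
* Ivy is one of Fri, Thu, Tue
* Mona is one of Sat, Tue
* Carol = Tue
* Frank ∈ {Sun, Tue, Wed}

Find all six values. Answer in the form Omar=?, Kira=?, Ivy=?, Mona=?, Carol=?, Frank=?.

Omar=Fri, Kira=Sun, Ivy=Thu, Mona=Sat, Carol=Tue, Frank=Wed

Carol has just one choice, so Carol = Tue. Strike Tue from Ivy, Mona, Frank.
Mona has just one choice, so Mona = Sat. Eliminate Sat elsewhere: Omar, Kira.
Omar has just one choice, so Omar = Fri. Strike Fri from Ivy.
Kira must be Sun (only option left). Remove Sun from Frank.
Ivy has just one choice, so Ivy = Thu.
Frank must be Wed (only option left).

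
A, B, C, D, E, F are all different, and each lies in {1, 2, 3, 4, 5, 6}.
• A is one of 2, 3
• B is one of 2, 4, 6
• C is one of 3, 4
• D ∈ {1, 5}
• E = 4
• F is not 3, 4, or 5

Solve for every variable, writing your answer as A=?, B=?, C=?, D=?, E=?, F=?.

E must be 4 (only option left). So B, C can't be 4.
C must be 3 (only option left). So A can't be 3.
A must be 2 (only option left). Remove 2 from B, F.
That leaves B = 6. So F can't be 6.
F must be 1 (only option left). Strike 1 from D.
D has just one choice, so D = 5.

A=2, B=6, C=3, D=5, E=4, F=1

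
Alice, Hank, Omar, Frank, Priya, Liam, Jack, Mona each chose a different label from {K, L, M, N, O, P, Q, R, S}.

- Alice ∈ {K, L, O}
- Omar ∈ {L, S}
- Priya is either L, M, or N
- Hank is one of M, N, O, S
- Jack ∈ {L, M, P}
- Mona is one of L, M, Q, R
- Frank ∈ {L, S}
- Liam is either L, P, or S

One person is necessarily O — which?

The 2 variables Omar and Frank are confined to {L, S}, which locks those values in; drop them from Alice, Hank, Priya, Liam, Jack, Mona.
Liam has just one choice, so Liam = P. Remove P from Jack.
That leaves Jack = M. Eliminate M elsewhere: Hank, Priya, Mona.
Priya's domain is down to {N}, so Priya = N. Eliminate N elsewhere: Hank.
So O goes to Hank.

Hank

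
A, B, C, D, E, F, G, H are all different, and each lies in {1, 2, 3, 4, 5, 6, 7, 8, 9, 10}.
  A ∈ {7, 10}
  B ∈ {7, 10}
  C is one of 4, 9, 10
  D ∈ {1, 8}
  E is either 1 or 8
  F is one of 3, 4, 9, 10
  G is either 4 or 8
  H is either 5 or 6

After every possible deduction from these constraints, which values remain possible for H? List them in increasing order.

A and B share exactly the 2 values {7, 10}; by pigeonhole those values go to them, so strike 7, 10 from C, F.
D and E share exactly the 2 values {1, 8}; by pigeonhole those values go to them, so strike 1, 8 from G.
G must be 4 (only option left). Eliminate 4 elsewhere: C, F.
C must be 9 (only option left). Strike 9 from F.
That leaves F = 3.
No further eliminations apply; H can still be any of 5, 6.

5, 6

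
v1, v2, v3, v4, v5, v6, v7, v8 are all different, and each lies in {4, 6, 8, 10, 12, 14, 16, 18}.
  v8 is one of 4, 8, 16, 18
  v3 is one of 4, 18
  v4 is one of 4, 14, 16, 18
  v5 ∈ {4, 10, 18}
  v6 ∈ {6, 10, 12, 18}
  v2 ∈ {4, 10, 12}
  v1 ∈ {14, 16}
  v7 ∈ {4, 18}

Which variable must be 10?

v5

The 8 variables together cover exactly {4, 6, 8, 10, 12, 14, 16, 18} — 8 values for 8 variables — and 6 appears only in v6's list, so v6 = 6.
The 7 still-open variables draw from only 7 values {4, 8, 10, 12, 14, 16, 18}, so each is used; only v8 can be 8, hence v8 = 8.
The 6 still-open variables together cover exactly {4, 10, 12, 14, 16, 18} — 6 values for 6 variables — and 12 appears only in v2's list, so v2 = 12.
The 5 still-open variables draw from only 5 values {4, 10, 14, 16, 18}, so each is used; only v5 can be 10, hence v5 = 10.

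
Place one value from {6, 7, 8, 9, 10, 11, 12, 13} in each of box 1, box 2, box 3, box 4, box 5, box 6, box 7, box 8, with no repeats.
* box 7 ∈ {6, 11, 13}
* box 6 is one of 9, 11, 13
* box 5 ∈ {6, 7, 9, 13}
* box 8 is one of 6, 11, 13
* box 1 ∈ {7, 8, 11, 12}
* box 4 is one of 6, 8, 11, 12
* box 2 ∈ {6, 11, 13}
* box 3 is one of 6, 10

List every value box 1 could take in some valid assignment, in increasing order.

8, 12

The 8 variables draw from only 8 values {6, 7, 8, 9, 10, 11, 12, 13}, so each is used; only box 3 can be 10, hence box 3 = 10.
The 3 variables box 2, box 7, box 8 are confined to {6, 11, 13}, which locks those values in; drop them from box 1, box 4, box 5, box 6.
box 6 must be 9 (only option left). So box 5 can't be 9.
box 5 has just one choice, so box 5 = 7. Remove 7 from box 1.
No further eliminations apply; box 1 can still be any of 8, 12.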